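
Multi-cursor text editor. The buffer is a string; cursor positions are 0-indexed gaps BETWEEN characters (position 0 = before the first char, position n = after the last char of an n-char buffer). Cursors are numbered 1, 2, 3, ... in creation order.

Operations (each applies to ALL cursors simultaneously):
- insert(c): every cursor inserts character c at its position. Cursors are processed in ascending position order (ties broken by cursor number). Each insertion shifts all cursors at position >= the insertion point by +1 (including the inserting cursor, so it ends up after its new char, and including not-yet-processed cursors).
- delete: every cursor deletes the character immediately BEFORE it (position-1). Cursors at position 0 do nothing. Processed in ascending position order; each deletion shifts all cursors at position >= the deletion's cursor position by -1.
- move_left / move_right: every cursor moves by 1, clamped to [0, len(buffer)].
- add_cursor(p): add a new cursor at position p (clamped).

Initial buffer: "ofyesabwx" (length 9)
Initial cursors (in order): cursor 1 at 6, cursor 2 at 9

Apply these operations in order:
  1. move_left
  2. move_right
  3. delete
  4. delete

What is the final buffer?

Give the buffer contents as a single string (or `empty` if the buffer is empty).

After op 1 (move_left): buffer="ofyesabwx" (len 9), cursors c1@5 c2@8, authorship .........
After op 2 (move_right): buffer="ofyesabwx" (len 9), cursors c1@6 c2@9, authorship .........
After op 3 (delete): buffer="ofyesbw" (len 7), cursors c1@5 c2@7, authorship .......
After op 4 (delete): buffer="ofyeb" (len 5), cursors c1@4 c2@5, authorship .....

Answer: ofyeb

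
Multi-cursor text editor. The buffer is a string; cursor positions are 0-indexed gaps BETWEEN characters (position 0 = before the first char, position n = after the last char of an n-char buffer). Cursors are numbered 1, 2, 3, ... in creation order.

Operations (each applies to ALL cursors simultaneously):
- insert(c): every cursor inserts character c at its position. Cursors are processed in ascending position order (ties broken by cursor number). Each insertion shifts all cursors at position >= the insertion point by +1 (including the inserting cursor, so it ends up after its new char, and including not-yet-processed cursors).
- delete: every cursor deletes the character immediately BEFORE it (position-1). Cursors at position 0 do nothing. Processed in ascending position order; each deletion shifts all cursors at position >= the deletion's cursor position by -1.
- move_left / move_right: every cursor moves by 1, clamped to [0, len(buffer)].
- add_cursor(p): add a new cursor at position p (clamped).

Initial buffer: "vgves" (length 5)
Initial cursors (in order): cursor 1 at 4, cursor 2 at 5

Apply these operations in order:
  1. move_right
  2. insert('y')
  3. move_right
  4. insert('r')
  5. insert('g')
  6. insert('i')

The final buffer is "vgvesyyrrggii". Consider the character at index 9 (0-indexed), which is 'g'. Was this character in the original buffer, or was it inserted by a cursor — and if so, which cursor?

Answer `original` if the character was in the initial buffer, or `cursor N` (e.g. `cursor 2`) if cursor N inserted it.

Answer: cursor 1

Derivation:
After op 1 (move_right): buffer="vgves" (len 5), cursors c1@5 c2@5, authorship .....
After op 2 (insert('y')): buffer="vgvesyy" (len 7), cursors c1@7 c2@7, authorship .....12
After op 3 (move_right): buffer="vgvesyy" (len 7), cursors c1@7 c2@7, authorship .....12
After op 4 (insert('r')): buffer="vgvesyyrr" (len 9), cursors c1@9 c2@9, authorship .....1212
After op 5 (insert('g')): buffer="vgvesyyrrgg" (len 11), cursors c1@11 c2@11, authorship .....121212
After op 6 (insert('i')): buffer="vgvesyyrrggii" (len 13), cursors c1@13 c2@13, authorship .....12121212
Authorship (.=original, N=cursor N): . . . . . 1 2 1 2 1 2 1 2
Index 9: author = 1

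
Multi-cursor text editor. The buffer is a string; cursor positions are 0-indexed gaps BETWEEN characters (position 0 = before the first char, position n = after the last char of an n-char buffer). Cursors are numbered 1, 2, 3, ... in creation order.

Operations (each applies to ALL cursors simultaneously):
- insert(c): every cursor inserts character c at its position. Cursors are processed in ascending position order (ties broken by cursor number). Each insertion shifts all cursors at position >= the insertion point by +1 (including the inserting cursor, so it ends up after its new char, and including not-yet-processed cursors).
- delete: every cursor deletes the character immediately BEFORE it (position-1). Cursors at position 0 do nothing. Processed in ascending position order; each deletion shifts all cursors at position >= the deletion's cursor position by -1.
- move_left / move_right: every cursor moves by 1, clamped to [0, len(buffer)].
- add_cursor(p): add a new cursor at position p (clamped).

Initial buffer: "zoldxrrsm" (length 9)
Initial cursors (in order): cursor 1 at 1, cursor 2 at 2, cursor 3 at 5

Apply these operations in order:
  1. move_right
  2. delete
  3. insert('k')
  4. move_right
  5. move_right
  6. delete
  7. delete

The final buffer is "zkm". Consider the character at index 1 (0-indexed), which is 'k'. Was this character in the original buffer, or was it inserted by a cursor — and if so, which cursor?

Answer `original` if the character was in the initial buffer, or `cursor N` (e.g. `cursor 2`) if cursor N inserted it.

After op 1 (move_right): buffer="zoldxrrsm" (len 9), cursors c1@2 c2@3 c3@6, authorship .........
After op 2 (delete): buffer="zdxrsm" (len 6), cursors c1@1 c2@1 c3@3, authorship ......
After op 3 (insert('k')): buffer="zkkdxkrsm" (len 9), cursors c1@3 c2@3 c3@6, authorship .12..3...
After op 4 (move_right): buffer="zkkdxkrsm" (len 9), cursors c1@4 c2@4 c3@7, authorship .12..3...
After op 5 (move_right): buffer="zkkdxkrsm" (len 9), cursors c1@5 c2@5 c3@8, authorship .12..3...
After op 6 (delete): buffer="zkkkrm" (len 6), cursors c1@3 c2@3 c3@5, authorship .123..
After op 7 (delete): buffer="zkm" (len 3), cursors c1@1 c2@1 c3@2, authorship .3.
Authorship (.=original, N=cursor N): . 3 .
Index 1: author = 3

Answer: cursor 3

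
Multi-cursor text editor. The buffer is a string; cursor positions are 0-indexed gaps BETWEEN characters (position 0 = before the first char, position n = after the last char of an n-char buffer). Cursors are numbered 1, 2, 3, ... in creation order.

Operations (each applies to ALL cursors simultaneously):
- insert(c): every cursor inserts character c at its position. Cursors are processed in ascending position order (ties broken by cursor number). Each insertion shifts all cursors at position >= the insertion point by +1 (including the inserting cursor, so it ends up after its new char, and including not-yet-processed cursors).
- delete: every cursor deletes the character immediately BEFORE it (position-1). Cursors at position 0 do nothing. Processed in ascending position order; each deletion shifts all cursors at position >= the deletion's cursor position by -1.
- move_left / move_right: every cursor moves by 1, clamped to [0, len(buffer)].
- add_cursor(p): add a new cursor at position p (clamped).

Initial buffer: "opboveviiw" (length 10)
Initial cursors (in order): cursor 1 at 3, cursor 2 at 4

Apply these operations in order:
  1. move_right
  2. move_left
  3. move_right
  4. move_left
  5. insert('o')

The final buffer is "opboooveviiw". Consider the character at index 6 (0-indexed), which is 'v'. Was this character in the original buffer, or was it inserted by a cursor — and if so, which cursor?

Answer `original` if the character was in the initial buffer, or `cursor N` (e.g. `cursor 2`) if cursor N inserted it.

After op 1 (move_right): buffer="opboveviiw" (len 10), cursors c1@4 c2@5, authorship ..........
After op 2 (move_left): buffer="opboveviiw" (len 10), cursors c1@3 c2@4, authorship ..........
After op 3 (move_right): buffer="opboveviiw" (len 10), cursors c1@4 c2@5, authorship ..........
After op 4 (move_left): buffer="opboveviiw" (len 10), cursors c1@3 c2@4, authorship ..........
After op 5 (insert('o')): buffer="opboooveviiw" (len 12), cursors c1@4 c2@6, authorship ...1.2......
Authorship (.=original, N=cursor N): . . . 1 . 2 . . . . . .
Index 6: author = original

Answer: original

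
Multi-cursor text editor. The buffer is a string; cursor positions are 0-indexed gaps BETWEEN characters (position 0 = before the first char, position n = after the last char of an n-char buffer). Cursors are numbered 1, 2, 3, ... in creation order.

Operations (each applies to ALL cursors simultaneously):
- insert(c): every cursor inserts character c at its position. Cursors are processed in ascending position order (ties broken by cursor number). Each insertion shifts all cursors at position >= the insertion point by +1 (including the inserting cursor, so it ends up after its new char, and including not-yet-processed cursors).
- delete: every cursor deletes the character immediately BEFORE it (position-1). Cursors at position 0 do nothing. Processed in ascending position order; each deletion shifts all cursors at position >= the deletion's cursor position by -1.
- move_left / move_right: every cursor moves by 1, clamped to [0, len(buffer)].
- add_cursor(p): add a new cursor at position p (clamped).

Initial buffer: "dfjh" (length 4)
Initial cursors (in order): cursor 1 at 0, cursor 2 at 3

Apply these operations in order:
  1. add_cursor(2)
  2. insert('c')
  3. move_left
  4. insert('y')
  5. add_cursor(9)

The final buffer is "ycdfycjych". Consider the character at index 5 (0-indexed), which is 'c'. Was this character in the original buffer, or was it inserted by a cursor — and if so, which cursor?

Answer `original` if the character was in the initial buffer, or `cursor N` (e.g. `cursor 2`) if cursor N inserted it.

After op 1 (add_cursor(2)): buffer="dfjh" (len 4), cursors c1@0 c3@2 c2@3, authorship ....
After op 2 (insert('c')): buffer="cdfcjch" (len 7), cursors c1@1 c3@4 c2@6, authorship 1..3.2.
After op 3 (move_left): buffer="cdfcjch" (len 7), cursors c1@0 c3@3 c2@5, authorship 1..3.2.
After op 4 (insert('y')): buffer="ycdfycjych" (len 10), cursors c1@1 c3@5 c2@8, authorship 11..33.22.
After op 5 (add_cursor(9)): buffer="ycdfycjych" (len 10), cursors c1@1 c3@5 c2@8 c4@9, authorship 11..33.22.
Authorship (.=original, N=cursor N): 1 1 . . 3 3 . 2 2 .
Index 5: author = 3

Answer: cursor 3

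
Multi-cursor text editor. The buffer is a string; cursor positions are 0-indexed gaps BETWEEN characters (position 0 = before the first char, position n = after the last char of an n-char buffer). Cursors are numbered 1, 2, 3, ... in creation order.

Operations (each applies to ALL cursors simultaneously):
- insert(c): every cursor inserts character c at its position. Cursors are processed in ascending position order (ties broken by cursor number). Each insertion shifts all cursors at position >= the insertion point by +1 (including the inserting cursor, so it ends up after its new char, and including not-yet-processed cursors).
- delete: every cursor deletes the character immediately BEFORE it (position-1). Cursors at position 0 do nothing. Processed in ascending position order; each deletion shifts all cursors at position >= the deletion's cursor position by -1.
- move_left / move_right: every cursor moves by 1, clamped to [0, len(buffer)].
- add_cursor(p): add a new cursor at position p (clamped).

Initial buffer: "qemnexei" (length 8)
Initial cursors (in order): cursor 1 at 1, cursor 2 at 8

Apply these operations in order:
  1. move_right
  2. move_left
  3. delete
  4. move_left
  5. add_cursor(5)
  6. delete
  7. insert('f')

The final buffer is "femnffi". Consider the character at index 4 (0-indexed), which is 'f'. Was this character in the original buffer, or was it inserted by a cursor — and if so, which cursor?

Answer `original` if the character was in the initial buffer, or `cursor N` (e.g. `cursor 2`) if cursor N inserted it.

Answer: cursor 2

Derivation:
After op 1 (move_right): buffer="qemnexei" (len 8), cursors c1@2 c2@8, authorship ........
After op 2 (move_left): buffer="qemnexei" (len 8), cursors c1@1 c2@7, authorship ........
After op 3 (delete): buffer="emnexi" (len 6), cursors c1@0 c2@5, authorship ......
After op 4 (move_left): buffer="emnexi" (len 6), cursors c1@0 c2@4, authorship ......
After op 5 (add_cursor(5)): buffer="emnexi" (len 6), cursors c1@0 c2@4 c3@5, authorship ......
After op 6 (delete): buffer="emni" (len 4), cursors c1@0 c2@3 c3@3, authorship ....
After op 7 (insert('f')): buffer="femnffi" (len 7), cursors c1@1 c2@6 c3@6, authorship 1...23.
Authorship (.=original, N=cursor N): 1 . . . 2 3 .
Index 4: author = 2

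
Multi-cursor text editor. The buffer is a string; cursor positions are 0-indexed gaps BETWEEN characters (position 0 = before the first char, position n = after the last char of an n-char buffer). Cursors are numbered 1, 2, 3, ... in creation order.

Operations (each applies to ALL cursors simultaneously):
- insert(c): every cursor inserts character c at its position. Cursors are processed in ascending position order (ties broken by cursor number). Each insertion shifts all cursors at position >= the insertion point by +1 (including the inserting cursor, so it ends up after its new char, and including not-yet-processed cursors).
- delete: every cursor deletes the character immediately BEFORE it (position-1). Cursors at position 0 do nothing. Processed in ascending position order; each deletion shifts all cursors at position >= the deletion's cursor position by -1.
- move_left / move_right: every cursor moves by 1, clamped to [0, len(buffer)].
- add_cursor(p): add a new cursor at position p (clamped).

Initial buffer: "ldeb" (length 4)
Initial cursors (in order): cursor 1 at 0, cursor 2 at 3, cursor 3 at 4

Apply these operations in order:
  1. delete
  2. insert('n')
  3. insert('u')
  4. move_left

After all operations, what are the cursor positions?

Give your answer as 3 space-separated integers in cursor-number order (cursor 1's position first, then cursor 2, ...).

Answer: 1 7 7

Derivation:
After op 1 (delete): buffer="ld" (len 2), cursors c1@0 c2@2 c3@2, authorship ..
After op 2 (insert('n')): buffer="nldnn" (len 5), cursors c1@1 c2@5 c3@5, authorship 1..23
After op 3 (insert('u')): buffer="nuldnnuu" (len 8), cursors c1@2 c2@8 c3@8, authorship 11..2323
After op 4 (move_left): buffer="nuldnnuu" (len 8), cursors c1@1 c2@7 c3@7, authorship 11..2323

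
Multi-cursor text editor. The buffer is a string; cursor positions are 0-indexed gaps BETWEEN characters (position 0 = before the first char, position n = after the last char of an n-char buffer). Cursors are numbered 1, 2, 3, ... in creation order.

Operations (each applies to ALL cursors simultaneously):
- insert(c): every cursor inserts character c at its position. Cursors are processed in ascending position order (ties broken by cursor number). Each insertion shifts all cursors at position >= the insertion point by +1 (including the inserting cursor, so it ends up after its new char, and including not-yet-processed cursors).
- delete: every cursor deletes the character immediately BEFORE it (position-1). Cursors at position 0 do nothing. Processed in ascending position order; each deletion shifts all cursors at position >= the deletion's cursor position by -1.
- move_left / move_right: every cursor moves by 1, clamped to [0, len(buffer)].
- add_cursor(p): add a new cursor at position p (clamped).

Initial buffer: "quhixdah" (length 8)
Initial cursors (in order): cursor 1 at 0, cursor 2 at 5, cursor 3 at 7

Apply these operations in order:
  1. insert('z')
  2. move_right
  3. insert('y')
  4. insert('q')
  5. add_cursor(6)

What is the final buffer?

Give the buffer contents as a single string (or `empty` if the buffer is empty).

After op 1 (insert('z')): buffer="zquhixzdazh" (len 11), cursors c1@1 c2@7 c3@10, authorship 1.....2..3.
After op 2 (move_right): buffer="zquhixzdazh" (len 11), cursors c1@2 c2@8 c3@11, authorship 1.....2..3.
After op 3 (insert('y')): buffer="zqyuhixzdyazhy" (len 14), cursors c1@3 c2@10 c3@14, authorship 1.1....2.2.3.3
After op 4 (insert('q')): buffer="zqyquhixzdyqazhyq" (len 17), cursors c1@4 c2@12 c3@17, authorship 1.11....2.22.3.33
After op 5 (add_cursor(6)): buffer="zqyquhixzdyqazhyq" (len 17), cursors c1@4 c4@6 c2@12 c3@17, authorship 1.11....2.22.3.33

Answer: zqyquhixzdyqazhyq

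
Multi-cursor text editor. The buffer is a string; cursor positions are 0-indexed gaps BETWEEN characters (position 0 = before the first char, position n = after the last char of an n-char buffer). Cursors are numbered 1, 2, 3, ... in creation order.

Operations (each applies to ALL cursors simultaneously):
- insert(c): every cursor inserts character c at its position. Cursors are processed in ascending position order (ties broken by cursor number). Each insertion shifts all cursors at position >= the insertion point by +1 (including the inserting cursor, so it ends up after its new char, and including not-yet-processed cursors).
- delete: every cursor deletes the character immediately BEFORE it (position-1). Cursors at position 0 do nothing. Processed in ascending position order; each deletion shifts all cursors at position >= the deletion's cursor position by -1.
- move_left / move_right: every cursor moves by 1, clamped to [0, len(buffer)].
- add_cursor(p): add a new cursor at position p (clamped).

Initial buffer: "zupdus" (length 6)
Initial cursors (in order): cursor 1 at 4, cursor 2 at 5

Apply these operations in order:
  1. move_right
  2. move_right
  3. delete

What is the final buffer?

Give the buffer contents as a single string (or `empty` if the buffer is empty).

After op 1 (move_right): buffer="zupdus" (len 6), cursors c1@5 c2@6, authorship ......
After op 2 (move_right): buffer="zupdus" (len 6), cursors c1@6 c2@6, authorship ......
After op 3 (delete): buffer="zupd" (len 4), cursors c1@4 c2@4, authorship ....

Answer: zupd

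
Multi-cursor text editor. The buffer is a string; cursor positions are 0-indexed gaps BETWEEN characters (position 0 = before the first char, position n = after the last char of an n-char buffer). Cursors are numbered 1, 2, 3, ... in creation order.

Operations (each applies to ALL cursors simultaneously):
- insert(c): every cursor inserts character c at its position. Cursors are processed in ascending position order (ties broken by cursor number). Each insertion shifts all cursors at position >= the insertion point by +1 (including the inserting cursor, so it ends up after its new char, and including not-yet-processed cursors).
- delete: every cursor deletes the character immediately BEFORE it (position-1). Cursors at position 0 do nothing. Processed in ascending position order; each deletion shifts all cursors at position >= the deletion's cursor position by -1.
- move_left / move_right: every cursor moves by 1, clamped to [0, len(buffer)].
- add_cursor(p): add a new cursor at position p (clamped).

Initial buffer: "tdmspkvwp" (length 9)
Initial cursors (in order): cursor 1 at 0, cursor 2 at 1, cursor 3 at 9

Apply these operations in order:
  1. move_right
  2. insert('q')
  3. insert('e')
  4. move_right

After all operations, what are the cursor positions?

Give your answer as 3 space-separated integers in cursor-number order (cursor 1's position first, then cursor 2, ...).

After op 1 (move_right): buffer="tdmspkvwp" (len 9), cursors c1@1 c2@2 c3@9, authorship .........
After op 2 (insert('q')): buffer="tqdqmspkvwpq" (len 12), cursors c1@2 c2@4 c3@12, authorship .1.2.......3
After op 3 (insert('e')): buffer="tqedqemspkvwpqe" (len 15), cursors c1@3 c2@6 c3@15, authorship .11.22.......33
After op 4 (move_right): buffer="tqedqemspkvwpqe" (len 15), cursors c1@4 c2@7 c3@15, authorship .11.22.......33

Answer: 4 7 15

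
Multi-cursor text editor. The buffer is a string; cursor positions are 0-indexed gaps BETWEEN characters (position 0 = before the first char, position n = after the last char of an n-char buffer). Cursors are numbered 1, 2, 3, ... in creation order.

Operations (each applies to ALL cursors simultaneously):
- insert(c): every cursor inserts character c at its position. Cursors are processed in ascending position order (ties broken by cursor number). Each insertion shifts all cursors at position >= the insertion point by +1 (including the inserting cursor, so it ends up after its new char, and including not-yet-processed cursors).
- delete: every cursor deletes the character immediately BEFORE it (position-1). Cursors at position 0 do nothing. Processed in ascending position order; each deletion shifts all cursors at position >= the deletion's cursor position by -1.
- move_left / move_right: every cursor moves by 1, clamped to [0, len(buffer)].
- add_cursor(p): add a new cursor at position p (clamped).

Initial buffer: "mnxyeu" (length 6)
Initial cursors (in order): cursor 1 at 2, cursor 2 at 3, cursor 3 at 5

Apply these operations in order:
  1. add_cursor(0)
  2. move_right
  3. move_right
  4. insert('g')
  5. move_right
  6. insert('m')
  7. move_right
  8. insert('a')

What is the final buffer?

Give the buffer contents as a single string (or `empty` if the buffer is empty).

Answer: mngxmyagemgaumgama

Derivation:
After op 1 (add_cursor(0)): buffer="mnxyeu" (len 6), cursors c4@0 c1@2 c2@3 c3@5, authorship ......
After op 2 (move_right): buffer="mnxyeu" (len 6), cursors c4@1 c1@3 c2@4 c3@6, authorship ......
After op 3 (move_right): buffer="mnxyeu" (len 6), cursors c4@2 c1@4 c2@5 c3@6, authorship ......
After op 4 (insert('g')): buffer="mngxygegug" (len 10), cursors c4@3 c1@6 c2@8 c3@10, authorship ..4..1.2.3
After op 5 (move_right): buffer="mngxygegug" (len 10), cursors c4@4 c1@7 c2@9 c3@10, authorship ..4..1.2.3
After op 6 (insert('m')): buffer="mngxmygemgumgm" (len 14), cursors c4@5 c1@9 c2@12 c3@14, authorship ..4.4.1.12.233
After op 7 (move_right): buffer="mngxmygemgumgm" (len 14), cursors c4@6 c1@10 c2@13 c3@14, authorship ..4.4.1.12.233
After op 8 (insert('a')): buffer="mngxmyagemgaumgama" (len 18), cursors c4@7 c1@12 c2@16 c3@18, authorship ..4.4.41.121.23233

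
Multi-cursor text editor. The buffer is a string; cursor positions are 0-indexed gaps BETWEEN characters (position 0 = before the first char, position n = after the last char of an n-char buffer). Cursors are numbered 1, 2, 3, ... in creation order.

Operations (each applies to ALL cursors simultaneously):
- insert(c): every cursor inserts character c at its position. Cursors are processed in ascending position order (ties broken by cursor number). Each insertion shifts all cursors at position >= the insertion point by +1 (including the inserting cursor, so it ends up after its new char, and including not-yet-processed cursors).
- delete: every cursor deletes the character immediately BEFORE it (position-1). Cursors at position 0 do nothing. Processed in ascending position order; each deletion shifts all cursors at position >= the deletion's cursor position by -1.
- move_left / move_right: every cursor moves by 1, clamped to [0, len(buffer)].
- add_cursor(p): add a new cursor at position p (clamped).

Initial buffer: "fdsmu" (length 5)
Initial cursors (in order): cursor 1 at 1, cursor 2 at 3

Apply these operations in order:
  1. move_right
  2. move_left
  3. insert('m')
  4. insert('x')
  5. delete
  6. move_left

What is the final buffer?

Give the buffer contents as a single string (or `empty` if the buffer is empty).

Answer: fmdsmmu

Derivation:
After op 1 (move_right): buffer="fdsmu" (len 5), cursors c1@2 c2@4, authorship .....
After op 2 (move_left): buffer="fdsmu" (len 5), cursors c1@1 c2@3, authorship .....
After op 3 (insert('m')): buffer="fmdsmmu" (len 7), cursors c1@2 c2@5, authorship .1..2..
After op 4 (insert('x')): buffer="fmxdsmxmu" (len 9), cursors c1@3 c2@7, authorship .11..22..
After op 5 (delete): buffer="fmdsmmu" (len 7), cursors c1@2 c2@5, authorship .1..2..
After op 6 (move_left): buffer="fmdsmmu" (len 7), cursors c1@1 c2@4, authorship .1..2..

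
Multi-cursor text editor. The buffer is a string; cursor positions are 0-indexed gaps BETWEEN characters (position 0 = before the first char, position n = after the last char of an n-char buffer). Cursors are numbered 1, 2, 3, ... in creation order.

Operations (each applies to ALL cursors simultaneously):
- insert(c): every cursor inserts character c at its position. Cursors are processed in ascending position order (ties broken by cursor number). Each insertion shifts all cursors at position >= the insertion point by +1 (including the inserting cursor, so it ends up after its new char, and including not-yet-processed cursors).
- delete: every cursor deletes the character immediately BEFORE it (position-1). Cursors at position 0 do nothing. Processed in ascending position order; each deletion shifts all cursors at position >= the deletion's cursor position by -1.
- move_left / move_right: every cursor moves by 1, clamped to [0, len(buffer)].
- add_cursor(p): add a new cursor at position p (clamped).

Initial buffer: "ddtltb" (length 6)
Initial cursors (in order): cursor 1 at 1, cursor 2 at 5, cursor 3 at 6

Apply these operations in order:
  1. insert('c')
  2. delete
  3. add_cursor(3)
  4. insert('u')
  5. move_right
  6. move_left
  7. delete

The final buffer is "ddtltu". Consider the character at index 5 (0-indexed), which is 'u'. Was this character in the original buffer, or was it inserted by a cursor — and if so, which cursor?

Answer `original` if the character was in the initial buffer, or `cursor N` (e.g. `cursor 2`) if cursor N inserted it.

Answer: cursor 3

Derivation:
After op 1 (insert('c')): buffer="dcdtltcbc" (len 9), cursors c1@2 c2@7 c3@9, authorship .1....2.3
After op 2 (delete): buffer="ddtltb" (len 6), cursors c1@1 c2@5 c3@6, authorship ......
After op 3 (add_cursor(3)): buffer="ddtltb" (len 6), cursors c1@1 c4@3 c2@5 c3@6, authorship ......
After op 4 (insert('u')): buffer="dudtultubu" (len 10), cursors c1@2 c4@5 c2@8 c3@10, authorship .1..4..2.3
After op 5 (move_right): buffer="dudtultubu" (len 10), cursors c1@3 c4@6 c2@9 c3@10, authorship .1..4..2.3
After op 6 (move_left): buffer="dudtultubu" (len 10), cursors c1@2 c4@5 c2@8 c3@9, authorship .1..4..2.3
After op 7 (delete): buffer="ddtltu" (len 6), cursors c1@1 c4@3 c2@5 c3@5, authorship .....3
Authorship (.=original, N=cursor N): . . . . . 3
Index 5: author = 3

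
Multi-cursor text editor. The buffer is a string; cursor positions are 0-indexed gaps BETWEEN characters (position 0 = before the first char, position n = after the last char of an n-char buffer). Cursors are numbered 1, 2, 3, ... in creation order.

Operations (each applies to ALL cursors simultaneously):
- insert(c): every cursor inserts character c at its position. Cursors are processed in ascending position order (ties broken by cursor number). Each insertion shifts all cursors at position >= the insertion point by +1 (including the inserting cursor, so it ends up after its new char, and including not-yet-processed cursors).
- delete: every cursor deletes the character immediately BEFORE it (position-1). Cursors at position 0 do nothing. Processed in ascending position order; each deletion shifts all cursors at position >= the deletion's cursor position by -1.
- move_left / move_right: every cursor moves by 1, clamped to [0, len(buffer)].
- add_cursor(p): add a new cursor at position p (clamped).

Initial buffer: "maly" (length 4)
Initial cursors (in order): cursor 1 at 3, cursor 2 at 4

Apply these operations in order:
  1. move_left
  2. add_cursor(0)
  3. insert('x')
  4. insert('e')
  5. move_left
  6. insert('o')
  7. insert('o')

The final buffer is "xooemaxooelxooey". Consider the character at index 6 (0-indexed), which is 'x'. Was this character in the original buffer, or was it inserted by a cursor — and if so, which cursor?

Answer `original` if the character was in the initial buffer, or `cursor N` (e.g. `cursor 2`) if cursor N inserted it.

After op 1 (move_left): buffer="maly" (len 4), cursors c1@2 c2@3, authorship ....
After op 2 (add_cursor(0)): buffer="maly" (len 4), cursors c3@0 c1@2 c2@3, authorship ....
After op 3 (insert('x')): buffer="xmaxlxy" (len 7), cursors c3@1 c1@4 c2@6, authorship 3..1.2.
After op 4 (insert('e')): buffer="xemaxelxey" (len 10), cursors c3@2 c1@6 c2@9, authorship 33..11.22.
After op 5 (move_left): buffer="xemaxelxey" (len 10), cursors c3@1 c1@5 c2@8, authorship 33..11.22.
After op 6 (insert('o')): buffer="xoemaxoelxoey" (len 13), cursors c3@2 c1@7 c2@11, authorship 333..111.222.
After op 7 (insert('o')): buffer="xooemaxooelxooey" (len 16), cursors c3@3 c1@9 c2@14, authorship 3333..1111.2222.
Authorship (.=original, N=cursor N): 3 3 3 3 . . 1 1 1 1 . 2 2 2 2 .
Index 6: author = 1

Answer: cursor 1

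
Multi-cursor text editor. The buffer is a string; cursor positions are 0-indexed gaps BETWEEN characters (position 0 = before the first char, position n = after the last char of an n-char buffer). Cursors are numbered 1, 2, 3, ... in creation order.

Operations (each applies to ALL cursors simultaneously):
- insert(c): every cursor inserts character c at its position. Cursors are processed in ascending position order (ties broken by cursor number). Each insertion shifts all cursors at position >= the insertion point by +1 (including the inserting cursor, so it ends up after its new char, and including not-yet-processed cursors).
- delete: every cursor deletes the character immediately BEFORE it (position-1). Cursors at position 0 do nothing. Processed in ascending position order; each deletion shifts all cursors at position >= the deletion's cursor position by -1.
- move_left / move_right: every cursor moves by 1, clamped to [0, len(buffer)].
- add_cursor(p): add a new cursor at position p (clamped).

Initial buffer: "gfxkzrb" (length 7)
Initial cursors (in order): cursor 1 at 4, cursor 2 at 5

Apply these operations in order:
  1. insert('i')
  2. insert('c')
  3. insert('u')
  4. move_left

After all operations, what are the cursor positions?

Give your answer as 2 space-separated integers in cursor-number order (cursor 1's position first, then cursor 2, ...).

After op 1 (insert('i')): buffer="gfxkizirb" (len 9), cursors c1@5 c2@7, authorship ....1.2..
After op 2 (insert('c')): buffer="gfxkiczicrb" (len 11), cursors c1@6 c2@9, authorship ....11.22..
After op 3 (insert('u')): buffer="gfxkicuzicurb" (len 13), cursors c1@7 c2@11, authorship ....111.222..
After op 4 (move_left): buffer="gfxkicuzicurb" (len 13), cursors c1@6 c2@10, authorship ....111.222..

Answer: 6 10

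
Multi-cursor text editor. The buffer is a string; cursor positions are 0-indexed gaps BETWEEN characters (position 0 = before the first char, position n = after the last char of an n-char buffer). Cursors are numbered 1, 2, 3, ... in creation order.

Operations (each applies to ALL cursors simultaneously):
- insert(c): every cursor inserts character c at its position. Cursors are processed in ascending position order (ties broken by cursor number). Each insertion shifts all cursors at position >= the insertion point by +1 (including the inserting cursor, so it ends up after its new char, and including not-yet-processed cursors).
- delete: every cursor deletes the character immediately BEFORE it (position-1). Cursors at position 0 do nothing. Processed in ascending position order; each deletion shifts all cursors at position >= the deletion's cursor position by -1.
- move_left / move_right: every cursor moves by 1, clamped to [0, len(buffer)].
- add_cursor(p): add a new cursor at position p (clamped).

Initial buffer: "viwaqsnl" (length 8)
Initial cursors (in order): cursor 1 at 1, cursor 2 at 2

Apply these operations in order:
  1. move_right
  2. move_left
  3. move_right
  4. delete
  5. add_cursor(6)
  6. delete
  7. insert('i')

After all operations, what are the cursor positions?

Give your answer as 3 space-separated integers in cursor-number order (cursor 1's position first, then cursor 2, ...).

After op 1 (move_right): buffer="viwaqsnl" (len 8), cursors c1@2 c2@3, authorship ........
After op 2 (move_left): buffer="viwaqsnl" (len 8), cursors c1@1 c2@2, authorship ........
After op 3 (move_right): buffer="viwaqsnl" (len 8), cursors c1@2 c2@3, authorship ........
After op 4 (delete): buffer="vaqsnl" (len 6), cursors c1@1 c2@1, authorship ......
After op 5 (add_cursor(6)): buffer="vaqsnl" (len 6), cursors c1@1 c2@1 c3@6, authorship ......
After op 6 (delete): buffer="aqsn" (len 4), cursors c1@0 c2@0 c3@4, authorship ....
After op 7 (insert('i')): buffer="iiaqsni" (len 7), cursors c1@2 c2@2 c3@7, authorship 12....3

Answer: 2 2 7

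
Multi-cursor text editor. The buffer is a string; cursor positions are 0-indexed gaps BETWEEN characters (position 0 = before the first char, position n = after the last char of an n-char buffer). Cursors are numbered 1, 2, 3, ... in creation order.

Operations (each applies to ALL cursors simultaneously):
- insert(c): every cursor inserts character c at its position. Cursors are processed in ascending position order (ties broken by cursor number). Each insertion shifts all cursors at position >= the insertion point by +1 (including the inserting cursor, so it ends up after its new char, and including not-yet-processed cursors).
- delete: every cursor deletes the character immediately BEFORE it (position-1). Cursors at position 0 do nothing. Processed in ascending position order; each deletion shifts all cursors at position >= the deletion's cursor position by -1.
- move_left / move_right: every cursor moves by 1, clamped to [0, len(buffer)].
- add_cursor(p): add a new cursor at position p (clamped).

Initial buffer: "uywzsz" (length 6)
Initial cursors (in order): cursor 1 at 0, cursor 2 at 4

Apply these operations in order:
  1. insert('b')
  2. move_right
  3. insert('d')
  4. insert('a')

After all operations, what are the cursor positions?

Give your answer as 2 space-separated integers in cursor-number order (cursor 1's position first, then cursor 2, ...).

After op 1 (insert('b')): buffer="buywzbsz" (len 8), cursors c1@1 c2@6, authorship 1....2..
After op 2 (move_right): buffer="buywzbsz" (len 8), cursors c1@2 c2@7, authorship 1....2..
After op 3 (insert('d')): buffer="budywzbsdz" (len 10), cursors c1@3 c2@9, authorship 1.1...2.2.
After op 4 (insert('a')): buffer="budaywzbsdaz" (len 12), cursors c1@4 c2@11, authorship 1.11...2.22.

Answer: 4 11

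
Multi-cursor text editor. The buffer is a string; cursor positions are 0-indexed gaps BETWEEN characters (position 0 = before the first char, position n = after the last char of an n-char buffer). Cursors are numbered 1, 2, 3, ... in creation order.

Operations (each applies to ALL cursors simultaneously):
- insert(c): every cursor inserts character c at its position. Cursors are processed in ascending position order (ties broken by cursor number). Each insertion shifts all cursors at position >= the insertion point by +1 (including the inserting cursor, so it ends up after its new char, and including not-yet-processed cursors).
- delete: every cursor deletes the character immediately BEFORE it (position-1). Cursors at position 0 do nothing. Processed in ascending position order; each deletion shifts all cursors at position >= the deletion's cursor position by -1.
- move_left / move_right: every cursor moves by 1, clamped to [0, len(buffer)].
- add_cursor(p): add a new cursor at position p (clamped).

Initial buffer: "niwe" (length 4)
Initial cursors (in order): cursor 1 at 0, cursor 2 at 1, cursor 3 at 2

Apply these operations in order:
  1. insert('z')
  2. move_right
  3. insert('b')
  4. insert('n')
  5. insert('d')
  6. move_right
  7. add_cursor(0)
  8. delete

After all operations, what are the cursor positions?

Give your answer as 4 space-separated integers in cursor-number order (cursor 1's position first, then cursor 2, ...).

After op 1 (insert('z')): buffer="znzizwe" (len 7), cursors c1@1 c2@3 c3@5, authorship 1.2.3..
After op 2 (move_right): buffer="znzizwe" (len 7), cursors c1@2 c2@4 c3@6, authorship 1.2.3..
After op 3 (insert('b')): buffer="znbzibzwbe" (len 10), cursors c1@3 c2@6 c3@9, authorship 1.12.23.3.
After op 4 (insert('n')): buffer="znbnzibnzwbne" (len 13), cursors c1@4 c2@8 c3@12, authorship 1.112.223.33.
After op 5 (insert('d')): buffer="znbndzibndzwbnde" (len 16), cursors c1@5 c2@10 c3@15, authorship 1.1112.2223.333.
After op 6 (move_right): buffer="znbndzibndzwbnde" (len 16), cursors c1@6 c2@11 c3@16, authorship 1.1112.2223.333.
After op 7 (add_cursor(0)): buffer="znbndzibndzwbnde" (len 16), cursors c4@0 c1@6 c2@11 c3@16, authorship 1.1112.2223.333.
After op 8 (delete): buffer="znbndibndwbnd" (len 13), cursors c4@0 c1@5 c2@9 c3@13, authorship 1.111.222.333

Answer: 5 9 13 0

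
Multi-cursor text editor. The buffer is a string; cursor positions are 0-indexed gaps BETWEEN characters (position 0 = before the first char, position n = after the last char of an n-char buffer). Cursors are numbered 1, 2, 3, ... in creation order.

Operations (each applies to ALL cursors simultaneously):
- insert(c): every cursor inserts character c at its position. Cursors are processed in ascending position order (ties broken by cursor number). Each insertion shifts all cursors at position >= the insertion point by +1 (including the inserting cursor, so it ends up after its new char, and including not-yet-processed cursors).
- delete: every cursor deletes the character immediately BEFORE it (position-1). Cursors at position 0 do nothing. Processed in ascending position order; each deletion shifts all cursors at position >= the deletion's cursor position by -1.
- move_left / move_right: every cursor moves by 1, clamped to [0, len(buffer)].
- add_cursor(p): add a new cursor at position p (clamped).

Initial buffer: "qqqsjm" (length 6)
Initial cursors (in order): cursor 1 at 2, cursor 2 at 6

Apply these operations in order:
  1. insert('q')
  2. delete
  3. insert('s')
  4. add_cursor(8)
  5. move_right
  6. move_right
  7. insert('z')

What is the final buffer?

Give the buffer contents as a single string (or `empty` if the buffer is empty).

After op 1 (insert('q')): buffer="qqqqsjmq" (len 8), cursors c1@3 c2@8, authorship ..1....2
After op 2 (delete): buffer="qqqsjm" (len 6), cursors c1@2 c2@6, authorship ......
After op 3 (insert('s')): buffer="qqsqsjms" (len 8), cursors c1@3 c2@8, authorship ..1....2
After op 4 (add_cursor(8)): buffer="qqsqsjms" (len 8), cursors c1@3 c2@8 c3@8, authorship ..1....2
After op 5 (move_right): buffer="qqsqsjms" (len 8), cursors c1@4 c2@8 c3@8, authorship ..1....2
After op 6 (move_right): buffer="qqsqsjms" (len 8), cursors c1@5 c2@8 c3@8, authorship ..1....2
After op 7 (insert('z')): buffer="qqsqszjmszz" (len 11), cursors c1@6 c2@11 c3@11, authorship ..1..1..223

Answer: qqsqszjmszz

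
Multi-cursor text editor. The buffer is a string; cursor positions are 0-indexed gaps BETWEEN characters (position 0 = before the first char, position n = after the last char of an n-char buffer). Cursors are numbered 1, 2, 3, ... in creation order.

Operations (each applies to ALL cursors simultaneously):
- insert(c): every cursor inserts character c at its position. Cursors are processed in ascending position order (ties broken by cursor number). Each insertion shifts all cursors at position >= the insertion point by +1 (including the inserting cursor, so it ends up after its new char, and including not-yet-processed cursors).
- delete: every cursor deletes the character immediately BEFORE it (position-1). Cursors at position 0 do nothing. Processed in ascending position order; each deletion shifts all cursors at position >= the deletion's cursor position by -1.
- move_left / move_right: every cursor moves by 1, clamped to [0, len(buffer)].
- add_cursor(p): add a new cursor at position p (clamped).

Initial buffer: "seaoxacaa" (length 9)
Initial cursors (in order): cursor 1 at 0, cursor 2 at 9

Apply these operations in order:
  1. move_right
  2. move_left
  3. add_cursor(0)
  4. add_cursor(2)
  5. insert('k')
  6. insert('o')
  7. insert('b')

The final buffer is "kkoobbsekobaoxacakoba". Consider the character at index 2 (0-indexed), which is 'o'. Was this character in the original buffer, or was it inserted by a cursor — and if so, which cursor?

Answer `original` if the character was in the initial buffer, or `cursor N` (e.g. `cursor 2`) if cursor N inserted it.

Answer: cursor 1

Derivation:
After op 1 (move_right): buffer="seaoxacaa" (len 9), cursors c1@1 c2@9, authorship .........
After op 2 (move_left): buffer="seaoxacaa" (len 9), cursors c1@0 c2@8, authorship .........
After op 3 (add_cursor(0)): buffer="seaoxacaa" (len 9), cursors c1@0 c3@0 c2@8, authorship .........
After op 4 (add_cursor(2)): buffer="seaoxacaa" (len 9), cursors c1@0 c3@0 c4@2 c2@8, authorship .........
After op 5 (insert('k')): buffer="kksekaoxacaka" (len 13), cursors c1@2 c3@2 c4@5 c2@12, authorship 13..4......2.
After op 6 (insert('o')): buffer="kkoosekoaoxacakoa" (len 17), cursors c1@4 c3@4 c4@8 c2@16, authorship 1313..44......22.
After op 7 (insert('b')): buffer="kkoobbsekobaoxacakoba" (len 21), cursors c1@6 c3@6 c4@11 c2@20, authorship 131313..444......222.
Authorship (.=original, N=cursor N): 1 3 1 3 1 3 . . 4 4 4 . . . . . . 2 2 2 .
Index 2: author = 1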